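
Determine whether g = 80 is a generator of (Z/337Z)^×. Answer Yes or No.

Yes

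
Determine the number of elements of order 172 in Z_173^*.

84

φ(173) = 173 − 1 = 172 = 2^2 · 43.
In a cyclic group of order 172, there are φ(d) elements of order d for each divisor d of 172, and zero for non-divisors.
172 = 2^2 · 43 divides 172, and φ(172) = 84.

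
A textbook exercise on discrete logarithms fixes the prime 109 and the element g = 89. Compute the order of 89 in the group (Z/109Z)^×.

The order of 89 must divide φ(109) = 109 − 1 = 108 = 2^2 · 3^3.
Divisors of 108: 1, 2, 3, 4, 6, 9, 12, 18, 27, 36, 54, 108.
Evaluate successive powers at the divisors of 108:
89^1 ≡ 89
89^2 ≡ 73
89^3 ≡ 66
89^4 ≡ 97
89^6 ≡ 105
89^9 ≡ 63
89^12 ≡ 16
89^18 ≡ 45
89^27 ≡ 1
Therefore the multiplicative order of 89 modulo 109 is 27.

27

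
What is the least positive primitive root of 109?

φ(109) = 109 − 1 = 108 = 2^2 · 3^3.
Test candidates g = 2, 3, … against the prime factors q ∈ {2, 3} of φ(109): g is a generator iff g^(108/q) ≢ 1 for every such q.
g = 2: 2^54 ≡ 108; 2^36 ≡ 1 — hits 1, so not a primitive root.
g = 3: 3^54 ≡ 1 — hits 1, so not a primitive root.
g = 4: 4^54 ≡ 1 — hits 1, so not a primitive root.
g = 5: 5^54 ≡ 1 — hits 1, so not a primitive root.
g = 6: 6^54 ≡ 108; 6^36 ≡ 63 — none is 1, so 6 is a primitive root.
The smallest primitive root modulo 109 is 6.

6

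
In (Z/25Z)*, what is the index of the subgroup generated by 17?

1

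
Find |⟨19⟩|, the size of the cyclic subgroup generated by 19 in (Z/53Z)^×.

Since 19 ∈ (Z/53Z)^×, its order divides φ(53) = 53 − 1 = 52 = 2^2 · 13.
Divisors of 52: 1, 2, 4, 13, 26, 52.
Test each divisor d:
19^1 ≡ 19
19^2 ≡ 43
19^4 ≡ 47
19^13 ≡ 30
19^26 ≡ 52
19^52 ≡ 1
Therefore the multiplicative order of 19 modulo 53 is 52.

52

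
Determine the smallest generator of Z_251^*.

φ(251) = 251 − 1 = 250 = 2 · 5^3.
Test candidates g = 2, 3, … against the prime factors q ∈ {2, 5} of φ(251): g is a generator iff g^(250/q) ≢ 1 for every such q.
g = 2: 2^125 ≡ 250; 2^50 ≡ 1 — hits 1, so not a primitive root.
g = 3: 3^125 ≡ 1 — hits 1, so not a primitive root.
g = 4: 4^125 ≡ 1 — hits 1, so not a primitive root.
g = 5: 5^125 ≡ 1 — hits 1, so not a primitive root.
g = 6: 6^125 ≡ 250; 6^50 ≡ 219 — none is 1, so 6 is a primitive root.
The smallest primitive root modulo 251 is 6.

6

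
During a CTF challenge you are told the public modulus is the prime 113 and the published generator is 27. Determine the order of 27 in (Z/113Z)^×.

112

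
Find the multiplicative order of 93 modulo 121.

55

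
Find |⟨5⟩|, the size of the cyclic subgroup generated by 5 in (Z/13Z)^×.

4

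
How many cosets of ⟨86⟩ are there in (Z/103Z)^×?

1

By Lagrange's theorem, ord_103(86) divides φ(103) = 103 − 1 = 102 = 2 · 3 · 17.
Divisors of 102: 1, 2, 3, 6, 17, 34, 51, 102.
Compute 86^d (mod 103) for the divisors d until we hit 1:
86^1 ≡ 86
86^2 ≡ 83
86^3 ≡ 31
86^6 ≡ 34
86^17 ≡ 57
86^34 ≡ 56
86^51 ≡ 102
86^102 ≡ 1
So ord_103(86) = 102, hence |⟨86⟩| = 102.
[(Z/103Z)^× : ⟨86⟩] = 102/102 = 1.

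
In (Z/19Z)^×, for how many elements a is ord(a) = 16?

0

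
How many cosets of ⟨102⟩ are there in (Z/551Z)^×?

6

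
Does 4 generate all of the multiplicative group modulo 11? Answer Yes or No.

φ(11) = 11 − 1 = 10 = 2 · 5.
4 is a primitive root mod 11 iff 4^(φ(11)/q) ≢ 1 for every prime q | φ(11), i.e. q ∈ {2, 5}.
4^5 ≡ 1 (mod 11)  [q = 2: ≡ 1 ✗]
4^2 ≡ 5 (mod 11)  [q = 5: ≢ 1 ✓]
The check at q = 2 fails, so 4 generates a proper subgroup.

No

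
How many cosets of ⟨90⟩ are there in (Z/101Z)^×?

ord(90) | φ(101) = 101 − 1 = 100 = 2^2 · 5^2.
Divisors of 100: 1, 2, 4, 5, 10, 20, 25, 50, 100.
Check 90^d mod 101 for each divisor in increasing order:
90^1 ≡ 90 (mod 101)
90^2 ≡ 20 (mod 101)
90^4 ≡ 97 (mod 101)
90^5 ≡ 44 (mod 101)
90^10 ≡ 17 (mod 101)
90^20 ≡ 87 (mod 101)
90^25 ≡ 91 (mod 101)
90^50 ≡ 100 (mod 101)
90^100 ≡ 1 (mod 101) ✓
Thus |⟨90⟩| = ord(90) = 100.
[(Z/101Z)^× : ⟨90⟩] = 100/100 = 1.

1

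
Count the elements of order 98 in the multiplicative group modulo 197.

42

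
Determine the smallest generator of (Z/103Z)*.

φ(103) = 103 − 1 = 102 = 2 · 3 · 17.
g is a primitive root iff g^(102/q) ≢ 1 (mod 103) for each prime q ∈ {2, 3, 17}.
g = 2: 2^51 ≡ 1 — hits 1, so not a primitive root.
g = 3: 3^51 ≡ 102; 3^34 ≡ 1 — hits 1, so not a primitive root.
g = 4: 4^51 ≡ 1 — hits 1, so not a primitive root.
g = 5: 5^51 ≡ 102; 5^34 ≡ 56; 5^6 ≡ 72 — none is 1, so 5 is a primitive root.
So 5 is the smallest generator of (Z/103Z)^×.

5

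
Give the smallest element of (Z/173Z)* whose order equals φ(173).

φ(173) = 173 − 1 = 172 = 2^2 · 43.
g is a primitive root iff g^(172/q) ≢ 1 (mod 173) for each prime q ∈ {2, 43}.
g = 2: 2^86 ≡ 172; 2^4 ≡ 16 — none is 1, so 2 is a primitive root.
So 2 is the smallest generator of (Z/173Z)^×.

2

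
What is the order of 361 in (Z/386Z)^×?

96

Since 361 ∈ (Z/386Z)^×, its order divides φ(386) = φ(2)·φ(193) = 1·192 = 192 = 2^6 · 3.
Divisors of 192: 1, 2, 3, 4, 6, 8, 12, 16, 24, 32, 48, 64, 96, 192.
Check 361^d mod 386 for each divisor in increasing order:
361^1 ≡ 361 (mod 386)
361^2 ≡ 239 (mod 386)
361^3 ≡ 201 (mod 386)
361^4 ≡ 379 (mod 386)
361^6 ≡ 257 (mod 386)
361^8 ≡ 49 (mod 386)
361^12 ≡ 43 (mod 386)
361^16 ≡ 85 (mod 386)
361^24 ≡ 305 (mod 386)
361^32 ≡ 277 (mod 386)
361^48 ≡ 385 (mod 386)
361^64 ≡ 301 (mod 386)
361^96 ≡ 1 (mod 386) ✓
So ord_386(361) = 96.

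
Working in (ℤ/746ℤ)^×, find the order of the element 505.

372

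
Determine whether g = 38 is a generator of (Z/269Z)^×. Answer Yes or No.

No

φ(269) = 269 − 1 = 268 = 2^2 · 67.
It suffices to check that the order of 38 is not a proper divisor of 268: compute 38^(268/q) for q ∈ {2, 67}.
38^134 ≡ 1 (mod 269)  [q = 2: ≡ 1 ✗]
38^4 ≡ 117 (mod 269)  [q = 67: ≢ 1 ✓]
Since 38^134 ≡ 1, the order of 38 divides 134 < 268, so 38 is not a primitive root.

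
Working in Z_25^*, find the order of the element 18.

4

By Lagrange's theorem, ord_25(18) divides φ(25) = φ(5^2) = 5·(5−1) = 20 = 2^2 · 5.
Divisors of 20: 1, 2, 4, 5, 10, 20.
Compute 18^d (mod 25) for the divisors d until we hit 1:
18^1 ≡ 18
18^2 ≡ 24
18^4 ≡ 1
The smallest such exponent is 4, so the order of 18 is 4.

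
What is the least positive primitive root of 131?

φ(131) = 131 − 1 = 130 = 2 · 5 · 13.
g is a primitive root iff g^(130/q) ≢ 1 (mod 131) for each prime q ∈ {2, 5, 13}.
g = 2: 2^65 ≡ 130; 2^26 ≡ 53; 2^10 ≡ 107 — none is 1, so 2 is a primitive root.
The smallest primitive root modulo 131 is 2.

2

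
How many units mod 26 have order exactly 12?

φ(26) = φ(2)·φ(13) = 1·12 = 12 = 2^2 · 3.
(Z/26Z)^× is cyclic (|G| = 12); a cyclic group of order m has exactly φ(d) elements of each order d | m, and none otherwise.
12 = 2^2 · 3 divides 12, and φ(12) = 4.

4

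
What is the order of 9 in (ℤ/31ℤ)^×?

By Lagrange's theorem, ord_31(9) divides φ(31) = 31 − 1 = 30 = 2 · 3 · 5.
Divisors of 30: 1, 2, 3, 5, 6, 10, 15, 30.
Test each divisor d:
9^1 ≡ 9 (mod 31)
9^2 ≡ 19 (mod 31)
9^3 ≡ 16 (mod 31)
9^5 ≡ 25 (mod 31)
9^6 ≡ 8 (mod 31)
9^10 ≡ 5 (mod 31)
9^15 ≡ 1 (mod 31) ✓
Therefore the multiplicative order of 9 modulo 31 is 15.

15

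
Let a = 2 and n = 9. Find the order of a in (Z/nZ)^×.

6

By Lagrange's theorem, ord_9(2) divides φ(9) = φ(3^2) = 3·(3−1) = 6 = 2 · 3.
Divisors of 6: 1, 2, 3, 6.
Check 2^d mod 9 for each divisor in increasing order:
2^1 ≡ 2 (mod 9)
2^2 ≡ 4 (mod 9)
2^3 ≡ 8 (mod 9)
2^6 ≡ 1 (mod 9) ✓
Hence ord(2) = 6.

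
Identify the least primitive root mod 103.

5

φ(103) = 103 − 1 = 102 = 2 · 3 · 17.
Test candidates g = 2, 3, … against the prime factors q ∈ {2, 3, 17} of φ(103): g is a generator iff g^(102/q) ≢ 1 for every such q.
g = 2: 2^51 ≡ 1 — hits 1, so not a primitive root.
g = 3: 3^51 ≡ 102; 3^34 ≡ 1 — hits 1, so not a primitive root.
g = 4: 4^51 ≡ 1 — hits 1, so not a primitive root.
g = 5: 5^51 ≡ 102; 5^34 ≡ 56; 5^6 ≡ 72 — none is 1, so 5 is a primitive root.
So 5 is the smallest generator of (Z/103Z)^×.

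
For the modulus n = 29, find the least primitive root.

φ(29) = 29 − 1 = 28 = 2^2 · 7.
g is a primitive root iff g^(28/q) ≢ 1 (mod 29) for each prime q ∈ {2, 7}.
g = 2: 2^14 ≡ 28; 2^4 ≡ 16 — none is 1, so 2 is a primitive root.
Hence the least primitive root of 29 is 2.

2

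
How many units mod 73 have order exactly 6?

2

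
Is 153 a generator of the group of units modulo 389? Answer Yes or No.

φ(389) = 389 − 1 = 388 = 2^2 · 97.
Test 153^(388/q) mod 389 for each prime factor q of 388:
153^194 ≡ 1 (mod 389)  [q = 2: ≡ 1 ✗]
153^4 ≡ 93 (mod 389)  [q = 97: ≢ 1 ✓]
The check at q = 2 fails, so 153 generates a proper subgroup.

No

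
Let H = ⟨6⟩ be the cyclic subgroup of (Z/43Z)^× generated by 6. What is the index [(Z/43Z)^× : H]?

By Lagrange's theorem, ord_43(6) divides φ(43) = 43 − 1 = 42 = 2 · 3 · 7.
Divisors of 42: 1, 2, 3, 6, 7, 14, 21, 42.
Check 6^d mod 43 for each divisor in increasing order:
6^1 ≡ 6
6^2 ≡ 36
6^3 ≡ 1
The order of 6 is 3, so the subgroup it generates has 3 elements.
The index is φ(43) / ord(6) = 42 / 3 = 14.

14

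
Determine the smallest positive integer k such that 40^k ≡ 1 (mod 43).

By Lagrange's theorem, ord_43(40) divides φ(43) = 43 − 1 = 42 = 2 · 3 · 7.
Divisors of 42: 1, 2, 3, 6, 7, 14, 21, 42.
Test each divisor d:
40^1 ≡ 40 (mod 43)
40^2 ≡ 9 (mod 43)
40^3 ≡ 16 (mod 43)
40^6 ≡ 41 (mod 43)
40^7 ≡ 6 (mod 43)
40^14 ≡ 36 (mod 43)
40^21 ≡ 1 (mod 43) ✓
The smallest such exponent is 21, so the order of 40 is 21.

21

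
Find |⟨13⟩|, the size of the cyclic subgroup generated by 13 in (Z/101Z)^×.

The order of 13 must divide φ(101) = 101 − 1 = 100 = 2^2 · 5^2.
Divisors of 100: 1, 2, 4, 5, 10, 20, 25, 50, 100.
Check 13^d mod 101 for each divisor in increasing order:
13^1 ≡ 13 (mod 101)
13^2 ≡ 68 (mod 101)
13^4 ≡ 79 (mod 101)
13^5 ≡ 17 (mod 101)
13^10 ≡ 87 (mod 101)
13^20 ≡ 95 (mod 101)
13^25 ≡ 100 (mod 101)
13^50 ≡ 1 (mod 101) ✓
Therefore the multiplicative order of 13 modulo 101 is 50.

50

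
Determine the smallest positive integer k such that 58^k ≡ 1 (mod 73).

By Lagrange's theorem, ord_73(58) divides φ(73) = 73 − 1 = 72 = 2^3 · 3^2.
Divisors of 72: 1, 2, 3, 4, 6, 8, 9, 12, 18, 24, 36, 72.
Compute 58^d (mod 73) for the divisors d until we hit 1:
58^1 ≡ 58
58^2 ≡ 6
58^3 ≡ 56
58^4 ≡ 36
58^6 ≡ 70
58^8 ≡ 55
58^9 ≡ 51
58^12 ≡ 9
58^18 ≡ 46
58^24 ≡ 8
58^36 ≡ 72
58^72 ≡ 1
Hence ord(58) = 72.

72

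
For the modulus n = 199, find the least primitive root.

φ(199) = 199 − 1 = 198 = 2 · 3^2 · 11.
g is a primitive root iff g^(198/q) ≢ 1 (mod 199) for each prime q ∈ {2, 3, 11}.
g = 2: 2^99 ≡ 1 — hits 1, so not a primitive root.
g = 3: 3^99 ≡ 198; 3^66 ≡ 106; 3^18 ≡ 125 — none is 1, so 3 is a primitive root.
Hence the least primitive root of 199 is 3.

3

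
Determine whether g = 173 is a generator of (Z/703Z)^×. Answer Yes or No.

No

703 = 19 · 37 is a product of two distinct odd primes, so (Z/703Z)^× ≅ (Z/19Z)^× × (Z/37Z)^× is not cyclic.
No primitive root modulo 703 exists; in particular 173 is not one.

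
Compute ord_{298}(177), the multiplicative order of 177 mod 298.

By Lagrange's theorem, ord_298(177) divides φ(298) = φ(2)·φ(149) = 1·148 = 148 = 2^2 · 37.
Divisors of 148: 1, 2, 4, 37, 74, 148.
Test each divisor d:
177^1 ≡ 177 (mod 298)
177^2 ≡ 39 (mod 298)
177^4 ≡ 31 (mod 298)
177^37 ≡ 1 (mod 298) ✓
Hence ord(177) = 37.

37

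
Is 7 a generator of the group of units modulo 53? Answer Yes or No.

No

φ(53) = 53 − 1 = 52 = 2^2 · 13.
It suffices to check that the order of 7 is not a proper divisor of 52: compute 7^(52/q) for q ∈ {2, 13}.
7^26 ≡ 1 (mod 53)  [q = 2: ≡ 1 ✗]
7^4 ≡ 16 (mod 53)  [q = 13: ≢ 1 ✓]
The check at q = 2 fails, so 7 generates a proper subgroup.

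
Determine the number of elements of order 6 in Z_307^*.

φ(307) = 307 − 1 = 306 = 2 · 3^2 · 17.
(Z/307Z)^× is cyclic (|G| = 306); a cyclic group of order m has exactly φ(d) elements of each order d | m, and none otherwise.
6 = 2 · 3 divides 306, and φ(6) = 2.

2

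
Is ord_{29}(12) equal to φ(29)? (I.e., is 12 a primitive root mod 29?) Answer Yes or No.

φ(29) = 29 − 1 = 28 = 2^2 · 7.
12 is a primitive root mod 29 iff 12^(φ(29)/q) ≢ 1 for every prime q | φ(29), i.e. q ∈ {2, 7}.
12^14 ≡ 28 (mod 29)  [q = 2: ≢ 1 ✓]
12^4 ≡ 1 (mod 29)  [q = 7: ≡ 1 ✗]
12^4 ≡ 1 shows ord(12) | 4, strictly less than φ(29); not a primitive root.

No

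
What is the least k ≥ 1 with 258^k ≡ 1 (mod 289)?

272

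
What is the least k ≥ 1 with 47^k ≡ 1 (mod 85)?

4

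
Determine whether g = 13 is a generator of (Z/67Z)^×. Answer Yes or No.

φ(67) = 67 − 1 = 66 = 2 · 3 · 11.
13 is a primitive root mod 67 iff 13^(φ(67)/q) ≢ 1 for every prime q | φ(67), i.e. q ∈ {2, 3, 11}.
13^33 ≡ 66 (mod 67)  [q = 2: ≢ 1 ✓]
13^22 ≡ 37 (mod 67)  [q = 3: ≢ 1 ✓]
13^6 ≡ 62 (mod 67)  [q = 11: ≢ 1 ✓]
None equal 1, so ord_67(13) = 66: 13 is a primitive root.

Yes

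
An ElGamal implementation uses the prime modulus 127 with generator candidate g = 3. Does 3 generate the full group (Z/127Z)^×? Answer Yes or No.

φ(127) = 127 − 1 = 126 = 2 · 3^2 · 7.
3 is a primitive root mod 127 iff 3^(φ(127)/q) ≢ 1 for every prime q | φ(127), i.e. q ∈ {2, 3, 7}.
3^63 ≡ 126 (mod 127)  [q = 2: ≢ 1 ✓]
3^42 ≡ 107 (mod 127)  [q = 3: ≢ 1 ✓]
3^18 ≡ 4 (mod 127)  [q = 7: ≢ 1 ✓]
None equal 1, so ord_127(3) = 126: 3 is a primitive root.

Yes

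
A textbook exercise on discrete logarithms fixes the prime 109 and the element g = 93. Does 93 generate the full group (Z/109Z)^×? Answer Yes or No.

No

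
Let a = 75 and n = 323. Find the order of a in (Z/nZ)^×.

The order of 75 must divide φ(323) = φ(17·19) = (17−1)·(19−1) = 16·18 = 288 = 2^5 · 3^2.
Divisors of 288: 1, 2, 3, 4, 6, 8, 9, 12, 16, 18, 24, 32, 36, 48, 72, 96, 144, 288.
Test each divisor d:
75^1 ≡ 75 (mod 323)
75^2 ≡ 134 (mod 323)
75^3 ≡ 37 (mod 323)
75^4 ≡ 191 (mod 323)
75^6 ≡ 77 (mod 323)
75^8 ≡ 305 (mod 323)
75^9 ≡ 265 (mod 323)
75^12 ≡ 115 (mod 323)
75^16 ≡ 1 (mod 323) ✓
The smallest such exponent is 16, so the order of 75 is 16.

16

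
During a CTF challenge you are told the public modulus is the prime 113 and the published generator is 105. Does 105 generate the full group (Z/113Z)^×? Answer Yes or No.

φ(113) = 113 − 1 = 112 = 2^4 · 7.
Test 105^(112/q) mod 113 for each prime factor q of 112:
105^56 ≡ 1 (mod 113)  [q = 2: ≡ 1 ✗]
105^16 ≡ 49 (mod 113)  [q = 7: ≢ 1 ✓]
105^56 ≡ 1 shows ord(105) | 56, strictly less than φ(113); not a primitive root.

No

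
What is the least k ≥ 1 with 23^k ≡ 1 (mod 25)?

By Lagrange's theorem, ord_25(23) divides φ(25) = φ(5^2) = 5·(5−1) = 20 = 2^2 · 5.
Divisors of 20: 1, 2, 4, 5, 10, 20.
Check 23^d mod 25 for each divisor in increasing order:
23^1 ≡ 23
23^2 ≡ 4
23^4 ≡ 16
23^5 ≡ 18
23^10 ≡ 24
23^20 ≡ 1
So ord_25(23) = 20.

20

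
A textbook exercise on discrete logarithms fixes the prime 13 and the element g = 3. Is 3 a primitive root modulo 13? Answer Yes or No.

φ(13) = 13 − 1 = 12 = 2^2 · 3.
3 is a primitive root mod 13 iff 3^(φ(13)/q) ≢ 1 for every prime q | φ(13), i.e. q ∈ {2, 3}.
3^6 ≡ 1 (mod 13)  [q = 2: ≡ 1 ✗]
3^4 ≡ 3 (mod 13)  [q = 3: ≢ 1 ✓]
Since 3^6 ≡ 1, the order of 3 divides 6 < 12, so 3 is not a primitive root.

No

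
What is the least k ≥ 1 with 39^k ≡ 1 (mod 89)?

11

ord(39) | φ(89) = 89 − 1 = 88 = 2^3 · 11.
Divisors of 88: 1, 2, 4, 8, 11, 22, 44, 88.
Test each divisor d:
39^1 ≡ 39
39^2 ≡ 8
39^4 ≡ 64
39^8 ≡ 2
39^11 ≡ 1
The smallest such exponent is 11, so the order of 39 is 11.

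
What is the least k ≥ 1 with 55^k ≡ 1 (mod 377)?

84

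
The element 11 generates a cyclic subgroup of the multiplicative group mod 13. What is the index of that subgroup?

1

The order of 11 must divide φ(13) = 13 − 1 = 12 = 2^2 · 3.
Divisors of 12: 1, 2, 3, 4, 6, 12.
Compute 11^d (mod 13) for the divisors d until we hit 1:
11^1 ≡ 11 (mod 13)
11^2 ≡ 4 (mod 13)
11^3 ≡ 5 (mod 13)
11^4 ≡ 3 (mod 13)
11^6 ≡ 12 (mod 13)
11^12 ≡ 1 (mod 13) ✓
The order of 11 is 12, so the subgroup it generates has 12 elements.
The index is φ(13) / ord(11) = 12 / 12 = 1.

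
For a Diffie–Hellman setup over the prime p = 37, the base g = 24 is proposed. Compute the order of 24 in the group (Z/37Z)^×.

By Lagrange's theorem, ord_37(24) divides φ(37) = 37 − 1 = 36 = 2^2 · 3^2.
Divisors of 36: 1, 2, 3, 4, 6, 9, 12, 18, 36.
Evaluate successive powers at the divisors of 36:
24^1 ≡ 24 (mod 37)
24^2 ≡ 21 (mod 37)
24^3 ≡ 23 (mod 37)
24^4 ≡ 34 (mod 37)
24^6 ≡ 11 (mod 37)
24^9 ≡ 31 (mod 37)
24^12 ≡ 10 (mod 37)
24^18 ≡ 36 (mod 37)
24^36 ≡ 1 (mod 37) ✓
So ord_37(24) = 36.

36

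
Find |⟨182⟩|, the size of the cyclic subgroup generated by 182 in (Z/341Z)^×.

The order of 182 must divide φ(341) = φ(11·31) = (11−1)·(31−1) = 10·30 = 300 = 2^2 · 3 · 5^2.
Divisors of 300: 1, 2, 3, 4, 5, 6, 10, 12, 15, 20, 25, 30, 50, 60, 75, 100, 150, 300.
Check 182^d mod 341 for each divisor in increasing order:
182^1 ≡ 182 (mod 341)
182^2 ≡ 47 (mod 341)
182^3 ≡ 29 (mod 341)
182^4 ≡ 163 (mod 341)
182^5 ≡ 340 (mod 341)
182^6 ≡ 159 (mod 341)
182^10 ≡ 1 (mod 341) ✓
The smallest such exponent is 10, so the order of 182 is 10.

10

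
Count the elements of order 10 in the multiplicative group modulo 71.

4

φ(71) = 71 − 1 = 70 = 2 · 5 · 7.
(Z/71Z)^× is cyclic (|G| = 70); a cyclic group of order m has exactly φ(d) elements of each order d | m, and none otherwise.
10 = 2 · 5 divides 70, and φ(10) = 4.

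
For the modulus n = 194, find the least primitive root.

5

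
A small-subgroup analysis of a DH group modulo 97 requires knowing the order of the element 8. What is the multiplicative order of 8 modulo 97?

By Lagrange's theorem, ord_97(8) divides φ(97) = 97 − 1 = 96 = 2^5 · 3.
Divisors of 96: 1, 2, 3, 4, 6, 8, 12, 16, 24, 32, 48, 96.
Test each divisor d:
8^1 ≡ 8 (mod 97)
8^2 ≡ 64 (mod 97)
8^3 ≡ 27 (mod 97)
8^4 ≡ 22 (mod 97)
8^6 ≡ 50 (mod 97)
8^8 ≡ 96 (mod 97)
8^12 ≡ 75 (mod 97)
8^16 ≡ 1 (mod 97) ✓
So ord_97(8) = 16.

16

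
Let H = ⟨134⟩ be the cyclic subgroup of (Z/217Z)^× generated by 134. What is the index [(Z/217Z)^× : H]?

The order of 134 must divide φ(217) = φ(7·31) = (7−1)·(31−1) = 6·30 = 180 = 2^2 · 3^2 · 5.
Divisors of 180: 1, 2, 3, 4, 5, 6, 9, 10, 12, 15, 18, 20, 30, 36, 45, 60, 90, 180.
Evaluate successive powers at the divisors of 180:
134^1 ≡ 134 (mod 217)
134^2 ≡ 162 (mod 217)
134^3 ≡ 8 (mod 217)
134^4 ≡ 204 (mod 217)
134^5 ≡ 211 (mod 217)
134^6 ≡ 64 (mod 217)
134^9 ≡ 78 (mod 217)
134^10 ≡ 36 (mod 217)
134^12 ≡ 190 (mod 217)
134^15 ≡ 1 (mod 217) ✓
The order of 134 is 15, so the subgroup it generates has 15 elements.
Index = |(Z/217Z)^×| / |⟨134⟩| = 180 / 15 = 12.

12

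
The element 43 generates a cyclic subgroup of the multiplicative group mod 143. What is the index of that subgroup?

20

The order of 43 must divide φ(143) = φ(11·13) = (11−1)·(13−1) = 10·12 = 120 = 2^3 · 3 · 5.
Divisors of 120: 1, 2, 3, 4, 5, 6, 8, 10, 12, 15, 20, 24, 30, 40, 60, 120.
Evaluate successive powers at the divisors of 120:
43^1 ≡ 43 (mod 143)
43^2 ≡ 133 (mod 143)
43^3 ≡ 142 (mod 143)
43^4 ≡ 100 (mod 143)
43^5 ≡ 10 (mod 143)
43^6 ≡ 1 (mod 143) ✓
The order of 43 is 6, so the subgroup it generates has 6 elements.
The index is φ(143) / ord(43) = 120 / 6 = 20.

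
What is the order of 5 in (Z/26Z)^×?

4

The order of 5 must divide φ(26) = φ(2)·φ(13) = 1·12 = 12 = 2^2 · 3.
Divisors of 12: 1, 2, 3, 4, 6, 12.
Evaluate successive powers at the divisors of 12:
5^1 ≡ 5
5^2 ≡ 25
5^3 ≡ 21
5^4 ≡ 1
The smallest such exponent is 4, so the order of 5 is 4.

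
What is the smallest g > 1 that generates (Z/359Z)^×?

7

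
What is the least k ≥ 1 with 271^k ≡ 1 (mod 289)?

By Lagrange's theorem, ord_289(271) divides φ(289) = φ(17^2) = 17·(17−1) = 272 = 2^4 · 17.
Divisors of 272: 1, 2, 4, 8, 16, 17, 34, 68, 136, 272.
Evaluate successive powers at the divisors of 272:
271^1 ≡ 271 (mod 289)
271^2 ≡ 35 (mod 289)
271^4 ≡ 69 (mod 289)
271^8 ≡ 137 (mod 289)
271^16 ≡ 273 (mod 289)
271^17 ≡ 288 (mod 289)
271^34 ≡ 1 (mod 289) ✓
Hence ord(271) = 34.

34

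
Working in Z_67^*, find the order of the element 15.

By Lagrange's theorem, ord_67(15) divides φ(67) = 67 − 1 = 66 = 2 · 3 · 11.
Divisors of 66: 1, 2, 3, 6, 11, 22, 33, 66.
Test each divisor d:
15^1 ≡ 15 (mod 67)
15^2 ≡ 24 (mod 67)
15^3 ≡ 25 (mod 67)
15^6 ≡ 22 (mod 67)
15^11 ≡ 1 (mod 67) ✓
So ord_67(15) = 11.

11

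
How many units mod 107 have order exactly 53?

52

φ(107) = 107 − 1 = 106 = 2 · 53.
In a cyclic group of order 106, there are φ(d) elements of order d for each divisor d of 106, and zero for non-divisors.
53 | 106, and φ(53) = 53 − 1 = 52.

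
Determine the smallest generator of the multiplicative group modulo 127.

φ(127) = 127 − 1 = 126 = 2 · 3^2 · 7.
Test candidates g = 2, 3, … against the prime factors q ∈ {2, 3, 7} of φ(127): g is a generator iff g^(126/q) ≢ 1 for every such q.
g = 2: 2^63 ≡ 1 — hits 1, so not a primitive root.
g = 3: 3^63 ≡ 126; 3^42 ≡ 107; 3^18 ≡ 4 — none is 1, so 3 is a primitive root.
So 3 is the smallest generator of (Z/127Z)^×.

3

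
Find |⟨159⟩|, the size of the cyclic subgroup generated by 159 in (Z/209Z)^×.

By Lagrange's theorem, ord_209(159) divides φ(209) = φ(11·19) = (11−1)·(19−1) = 10·18 = 180 = 2^2 · 3^2 · 5.
Divisors of 180: 1, 2, 3, 4, 5, 6, 9, 10, 12, 15, 18, 20, 30, 36, 45, 60, 90, 180.
Check 159^d mod 209 for each divisor in increasing order:
159^1 ≡ 159
159^2 ≡ 201
159^3 ≡ 191
159^4 ≡ 64
159^5 ≡ 144
159^6 ≡ 115
159^9 ≡ 20
159^10 ≡ 45
159^12 ≡ 58
159^15 ≡ 1
Hence ord(159) = 15.

15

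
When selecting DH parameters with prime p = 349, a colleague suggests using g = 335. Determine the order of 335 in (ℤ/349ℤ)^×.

ord(335) | φ(349) = 349 − 1 = 348 = 2^2 · 3 · 29.
Divisors of 348: 1, 2, 3, 4, 6, 12, 29, 58, 87, 116, 174, 348.
Check 335^d mod 349 for each divisor in increasing order:
335^1 ≡ 335 (mod 349)
335^2 ≡ 196 (mod 349)
335^3 ≡ 48 (mod 349)
335^4 ≡ 26 (mod 349)
335^6 ≡ 210 (mod 349)
335^12 ≡ 126 (mod 349)
335^29 ≡ 227 (mod 349)
335^58 ≡ 226 (mod 349)
335^87 ≡ 348 (mod 349)
335^116 ≡ 122 (mod 349)
335^174 ≡ 1 (mod 349) ✓
Hence ord(335) = 174.

174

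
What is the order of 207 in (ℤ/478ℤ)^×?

238

The order of 207 must divide φ(478) = φ(2)·φ(239) = 1·238 = 238 = 2 · 7 · 17.
Divisors of 238: 1, 2, 7, 14, 17, 34, 119, 238.
Compute 207^d (mod 478) for the divisors d until we hit 1:
207^1 ≡ 207 (mod 478)
207^2 ≡ 307 (mod 478)
207^7 ≡ 315 (mod 478)
207^14 ≡ 279 (mod 478)
207^17 ≡ 195 (mod 478)
207^34 ≡ 263 (mod 478)
207^119 ≡ 477 (mod 478)
207^238 ≡ 1 (mod 478) ✓
Hence ord(207) = 238.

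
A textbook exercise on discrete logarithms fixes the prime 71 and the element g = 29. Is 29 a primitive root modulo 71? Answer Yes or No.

No

φ(71) = 71 − 1 = 70 = 2 · 5 · 7.
29 is a primitive root mod 71 iff 29^(φ(71)/q) ≢ 1 for every prime q | φ(71), i.e. q ∈ {2, 5, 7}.
29^35 ≡ 1 (mod 71)  [q = 2: ≡ 1 ✗]
29^14 ≡ 57 (mod 71)  [q = 5: ≢ 1 ✓]
29^10 ≡ 48 (mod 71)  [q = 7: ≢ 1 ✓]
29^35 ≡ 1 shows ord(29) | 35, strictly less than φ(71); not a primitive root.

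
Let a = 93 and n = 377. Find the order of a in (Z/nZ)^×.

The order of 93 must divide φ(377) = φ(13·29) = (13−1)·(29−1) = 12·28 = 336 = 2^4 · 3 · 7.
Divisors of 336: 1, 2, 3, 4, 6, 7, 8, 12, 14, 16, 21, 24, 28, 42, 48, 56, 84, 112, 168, 336.
Evaluate successive powers at the divisors of 336:
93^1 ≡ 93 (mod 377)
93^2 ≡ 355 (mod 377)
93^3 ≡ 216 (mod 377)
93^4 ≡ 107 (mod 377)
93^6 ≡ 285 (mod 377)
93^7 ≡ 115 (mod 377)
93^8 ≡ 139 (mod 377)
93^12 ≡ 170 (mod 377)
93^14 ≡ 30 (mod 377)
93^16 ≡ 94 (mod 377)
93^21 ≡ 57 (mod 377)
93^24 ≡ 248 (mod 377)
93^28 ≡ 146 (mod 377)
93^42 ≡ 233 (mod 377)
93^48 ≡ 53 (mod 377)
93^56 ≡ 204 (mod 377)
93^84 ≡ 1 (mod 377) ✓
Therefore the multiplicative order of 93 modulo 377 is 84.

84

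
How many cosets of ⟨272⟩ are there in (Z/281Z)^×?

2

ord(272) | φ(281) = 281 − 1 = 280 = 2^3 · 5 · 7.
Divisors of 280: 1, 2, 4, 5, 7, 8, 10, 14, 20, 28, 35, 40, 56, 70, 140, 280.
Compute 272^d (mod 281) for the divisors d until we hit 1:
272^1 ≡ 272 (mod 281)
272^2 ≡ 81 (mod 281)
272^4 ≡ 98 (mod 281)
272^5 ≡ 242 (mod 281)
272^7 ≡ 213 (mod 281)
272^8 ≡ 50 (mod 281)
272^10 ≡ 116 (mod 281)
272^14 ≡ 128 (mod 281)
272^20 ≡ 249 (mod 281)
272^28 ≡ 86 (mod 281)
272^35 ≡ 53 (mod 281)
272^40 ≡ 181 (mod 281)
272^56 ≡ 90 (mod 281)
272^70 ≡ 280 (mod 281)
272^140 ≡ 1 (mod 281) ✓
So ord_281(272) = 140, hence |⟨272⟩| = 140.
Index = |(Z/281Z)^×| / |⟨272⟩| = 280 / 140 = 2.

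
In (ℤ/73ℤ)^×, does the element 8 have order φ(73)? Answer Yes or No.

φ(73) = 73 − 1 = 72 = 2^3 · 3^2.
Test 8^(72/q) mod 73 for each prime factor q of 72:
8^36 ≡ 1 (mod 73)  [q = 2: ≡ 1 ✗]
8^24 ≡ 1 (mod 73)  [q = 3: ≡ 1 ✗]
The check at q = 2 fails, so 8 generates a proper subgroup.

No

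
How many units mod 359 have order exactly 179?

φ(359) = 359 − 1 = 358 = 2 · 179.
Since (Z/359Z)^× is cyclic of order 358, the number of elements of order d is φ(d) when d | 358 and 0 otherwise.
179 | 358, and φ(179) = 179 − 1 = 178.

178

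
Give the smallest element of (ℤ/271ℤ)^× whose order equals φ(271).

6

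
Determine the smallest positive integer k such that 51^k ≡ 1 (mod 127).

42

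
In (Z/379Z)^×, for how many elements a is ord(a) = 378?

108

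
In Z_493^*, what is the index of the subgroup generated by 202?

56

By Lagrange's theorem, ord_493(202) divides φ(493) = φ(17·29) = (17−1)·(29−1) = 16·28 = 448 = 2^6 · 7.
Divisors of 448: 1, 2, 4, 7, 8, 14, 16, 28, 32, 56, 64, 112, 224, 448.
Compute 202^d (mod 493) for the divisors d until we hit 1:
202^1 ≡ 202 (mod 493)
202^2 ≡ 378 (mod 493)
202^4 ≡ 407 (mod 493)
202^7 ≡ 144 (mod 493)
202^8 ≡ 1 (mod 493) ✓
Thus |⟨202⟩| = ord(202) = 8.
Index = |(Z/493Z)^×| / |⟨202⟩| = 448 / 8 = 56.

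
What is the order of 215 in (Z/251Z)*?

250

ord(215) | φ(251) = 251 − 1 = 250 = 2 · 5^3.
Divisors of 250: 1, 2, 5, 10, 25, 50, 125, 250.
Check 215^d mod 251 for each divisor in increasing order:
215^1 ≡ 215 (mod 251)
215^2 ≡ 41 (mod 251)
215^5 ≡ 226 (mod 251)
215^10 ≡ 123 (mod 251)
215^25 ≡ 32 (mod 251)
215^50 ≡ 20 (mod 251)
215^125 ≡ 250 (mod 251)
215^250 ≡ 1 (mod 251) ✓
So ord_251(215) = 250.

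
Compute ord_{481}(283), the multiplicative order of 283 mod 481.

The order of 283 must divide φ(481) = φ(13·37) = (13−1)·(37−1) = 12·36 = 432 = 2^4 · 3^3.
Divisors of 432: 1, 2, 3, 4, 6, 8, 9, 12, 16, 18, 24, 27, 36, 48, 54, 72, 108, 144, 216, 432.
Evaluate successive powers at the divisors of 432:
283^1 ≡ 283
283^2 ≡ 243
283^3 ≡ 467
283^4 ≡ 367
283^6 ≡ 196
283^8 ≡ 9
283^9 ≡ 142
283^12 ≡ 417
283^16 ≡ 81
283^18 ≡ 443
283^24 ≡ 248
283^27 ≡ 376
283^36 ≡ 1
So ord_481(283) = 36.

36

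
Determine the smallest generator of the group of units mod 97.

5

φ(97) = 97 − 1 = 96 = 2^5 · 3.
g is a primitive root iff g^(96/q) ≢ 1 (mod 97) for each prime q ∈ {2, 3}.
g = 2: 2^48 ≡ 1 — hits 1, so not a primitive root.
g = 3: 3^48 ≡ 1 — hits 1, so not a primitive root.
g = 4: 4^48 ≡ 1 — hits 1, so not a primitive root.
g = 5: 5^48 ≡ 96; 5^32 ≡ 35 — none is 1, so 5 is a primitive root.
So 5 is the smallest generator of (Z/97Z)^×.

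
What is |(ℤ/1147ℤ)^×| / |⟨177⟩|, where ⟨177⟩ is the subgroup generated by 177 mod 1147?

18

The order of 177 must divide φ(1147) = φ(31·37) = (31−1)·(37−1) = 30·36 = 1080 = 2^3 · 3^3 · 5.
Divisors of 1080: 1, 2, 3, 4, 5, 6, 8, 9, 10, 12, 15, 18, 20, 24, 27, 30, 36, 40, 45, 54, 60, 72, 90, 108, 120, 135, 180, 216, 270, 360, 540, 1080.
Compute 177^d (mod 1147) for the divisors d until we hit 1:
177^1 ≡ 177
177^2 ≡ 360
177^3 ≡ 635
177^4 ≡ 1136
177^5 ≡ 347
177^6 ≡ 628
177^8 ≡ 121
177^9 ≡ 771
177^10 ≡ 1121
177^12 ≡ 963
177^15 ≡ 154
177^18 ≡ 295
177^20 ≡ 676
177^24 ≡ 593
177^27 ≡ 339
177^30 ≡ 776
177^36 ≡ 1000
177^40 ≡ 470
177^45 ≡ 216
177^54 ≡ 221
177^60 ≡ 1
So ord_1147(177) = 60, hence |⟨177⟩| = 60.
The index is φ(1147) / ord(177) = 1080 / 60 = 18.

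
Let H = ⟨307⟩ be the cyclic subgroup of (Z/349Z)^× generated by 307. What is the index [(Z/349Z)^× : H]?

4

Since 307 ∈ (Z/349Z)^×, its order divides φ(349) = 349 − 1 = 348 = 2^2 · 3 · 29.
Divisors of 348: 1, 2, 3, 4, 6, 12, 29, 58, 87, 116, 174, 348.
Compute 307^d (mod 349) for the divisors d until we hit 1:
307^1 ≡ 307
307^2 ≡ 19
307^3 ≡ 249
307^4 ≡ 12
307^6 ≡ 228
307^12 ≡ 332
307^29 ≡ 226
307^58 ≡ 122
307^87 ≡ 1
So ord_349(307) = 87, hence |⟨307⟩| = 87.
The index is φ(349) / ord(307) = 348 / 87 = 4.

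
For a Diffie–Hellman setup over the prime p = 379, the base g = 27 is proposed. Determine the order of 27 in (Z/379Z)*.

126

Since 27 ∈ (Z/379Z)^×, its order divides φ(379) = 379 − 1 = 378 = 2 · 3^3 · 7.
Divisors of 378: 1, 2, 3, 6, 7, 9, 14, 18, 21, 27, 42, 54, 63, 126, 189, 378.
Test each divisor d:
27^1 ≡ 27 (mod 379)
27^2 ≡ 350 (mod 379)
27^3 ≡ 354 (mod 379)
27^6 ≡ 246 (mod 379)
27^7 ≡ 199 (mod 379)
27^9 ≡ 293 (mod 379)
27^14 ≡ 185 (mod 379)
27^18 ≡ 195 (mod 379)
27^21 ≡ 52 (mod 379)
27^27 ≡ 285 (mod 379)
27^42 ≡ 51 (mod 379)
27^54 ≡ 119 (mod 379)
27^63 ≡ 378 (mod 379)
27^126 ≡ 1 (mod 379) ✓
Therefore the multiplicative order of 27 modulo 379 is 126.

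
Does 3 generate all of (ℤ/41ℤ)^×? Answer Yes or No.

φ(41) = 41 − 1 = 40 = 2^3 · 5.
It suffices to check that the order of 3 is not a proper divisor of 40: compute 3^(40/q) for q ∈ {2, 5}.
3^20 ≡ 40 (mod 41)  [q = 2: ≢ 1 ✓]
3^8 ≡ 1 (mod 41)  [q = 5: ≡ 1 ✗]
Since 3^8 ≡ 1, the order of 3 divides 8 < 40, so 3 is not a primitive root.

No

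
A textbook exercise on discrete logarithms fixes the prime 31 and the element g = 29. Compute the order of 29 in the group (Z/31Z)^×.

The order of 29 must divide φ(31) = 31 − 1 = 30 = 2 · 3 · 5.
Divisors of 30: 1, 2, 3, 5, 6, 10, 15, 30.
Test each divisor d:
29^1 ≡ 29 (mod 31)
29^2 ≡ 4 (mod 31)
29^3 ≡ 23 (mod 31)
29^5 ≡ 30 (mod 31)
29^6 ≡ 2 (mod 31)
29^10 ≡ 1 (mod 31) ✓
Hence ord(29) = 10.

10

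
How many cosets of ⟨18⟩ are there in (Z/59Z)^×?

By Lagrange's theorem, ord_59(18) divides φ(59) = 59 − 1 = 58 = 2 · 29.
Divisors of 58: 1, 2, 29, 58.
Test each divisor d:
18^1 ≡ 18 (mod 59)
18^2 ≡ 29 (mod 59)
18^29 ≡ 58 (mod 59)
18^58 ≡ 1 (mod 59) ✓
So ord_59(18) = 58, hence |⟨18⟩| = 58.
The index is φ(59) / ord(18) = 58 / 58 = 1.

1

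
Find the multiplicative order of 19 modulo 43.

42

Since 19 ∈ (Z/43Z)^×, its order divides φ(43) = 43 − 1 = 42 = 2 · 3 · 7.
Divisors of 42: 1, 2, 3, 6, 7, 14, 21, 42.
Evaluate successive powers at the divisors of 42:
19^1 ≡ 19 (mod 43)
19^2 ≡ 17 (mod 43)
19^3 ≡ 22 (mod 43)
19^6 ≡ 11 (mod 43)
19^7 ≡ 37 (mod 43)
19^14 ≡ 36 (mod 43)
19^21 ≡ 42 (mod 43)
19^42 ≡ 1 (mod 43) ✓
The smallest such exponent is 42, so the order of 19 is 42.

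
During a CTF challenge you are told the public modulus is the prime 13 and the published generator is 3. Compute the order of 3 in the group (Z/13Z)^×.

Since 3 ∈ (Z/13Z)^×, its order divides φ(13) = 13 − 1 = 12 = 2^2 · 3.
Divisors of 12: 1, 2, 3, 4, 6, 12.
Compute 3^d (mod 13) for the divisors d until we hit 1:
3^1 ≡ 3 (mod 13)
3^2 ≡ 9 (mod 13)
3^3 ≡ 1 (mod 13) ✓
Therefore the multiplicative order of 3 modulo 13 is 3.

3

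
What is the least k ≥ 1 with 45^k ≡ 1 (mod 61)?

Since 45 ∈ (Z/61Z)^×, its order divides φ(61) = 61 − 1 = 60 = 2^2 · 3 · 5.
Divisors of 60: 1, 2, 3, 4, 5, 6, 10, 12, 15, 20, 30, 60.
Check 45^d mod 61 for each divisor in increasing order:
45^1 ≡ 45 (mod 61)
45^2 ≡ 12 (mod 61)
45^3 ≡ 52 (mod 61)
45^4 ≡ 22 (mod 61)
45^5 ≡ 14 (mod 61)
45^6 ≡ 20 (mod 61)
45^10 ≡ 13 (mod 61)
45^12 ≡ 34 (mod 61)
45^15 ≡ 60 (mod 61)
45^20 ≡ 47 (mod 61)
45^30 ≡ 1 (mod 61) ✓
The smallest such exponent is 30, so the order of 45 is 30.

30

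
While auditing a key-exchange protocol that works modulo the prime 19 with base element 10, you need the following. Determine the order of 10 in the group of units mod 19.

18

By Lagrange's theorem, ord_19(10) divides φ(19) = 19 − 1 = 18 = 2 · 3^2.
Divisors of 18: 1, 2, 3, 6, 9, 18.
Evaluate successive powers at the divisors of 18:
10^1 ≡ 10 (mod 19)
10^2 ≡ 5 (mod 19)
10^3 ≡ 12 (mod 19)
10^6 ≡ 11 (mod 19)
10^9 ≡ 18 (mod 19)
10^18 ≡ 1 (mod 19) ✓
The smallest such exponent is 18, so the order of 10 is 18.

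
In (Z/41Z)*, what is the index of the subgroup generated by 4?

4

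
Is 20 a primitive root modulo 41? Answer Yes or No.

φ(41) = 41 − 1 = 40 = 2^3 · 5.
It suffices to check that the order of 20 is not a proper divisor of 40: compute 20^(40/q) for q ∈ {2, 5}.
20^20 ≡ 1 (mod 41)  [q = 2: ≡ 1 ✗]
20^8 ≡ 37 (mod 41)  [q = 5: ≢ 1 ✓]
Since 20^20 ≡ 1, the order of 20 divides 20 < 40, so 20 is not a primitive root.

No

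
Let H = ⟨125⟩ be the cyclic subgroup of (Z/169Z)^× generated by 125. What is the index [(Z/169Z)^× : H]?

3

The order of 125 must divide φ(169) = φ(13^2) = 13·(13−1) = 156 = 2^2 · 3 · 13.
Divisors of 156: 1, 2, 3, 4, 6, 12, 13, 26, 39, 52, 78, 156.
Compute 125^d (mod 169) for the divisors d until we hit 1:
125^1 ≡ 125
125^2 ≡ 77
125^3 ≡ 161
125^4 ≡ 14
125^6 ≡ 64
125^12 ≡ 40
125^13 ≡ 99
125^26 ≡ 168
125^39 ≡ 70
125^52 ≡ 1
Thus |⟨125⟩| = ord(125) = 52.
Index = |(Z/169Z)^×| / |⟨125⟩| = 156 / 52 = 3.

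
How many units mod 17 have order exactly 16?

8

φ(17) = 17 − 1 = 16 = 2^4.
Since (Z/17Z)^× is cyclic of order 16, the number of elements of order d is φ(d) when d | 16 and 0 otherwise.
16 = 2^4 divides 16, and φ(16) = 8.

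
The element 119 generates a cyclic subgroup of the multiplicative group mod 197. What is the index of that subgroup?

1

Since 119 ∈ (Z/197Z)^×, its order divides φ(197) = 197 − 1 = 196 = 2^2 · 7^2.
Divisors of 196: 1, 2, 4, 7, 14, 28, 49, 98, 196.
Check 119^d mod 197 for each divisor in increasing order:
119^1 ≡ 119
119^2 ≡ 174
119^4 ≡ 135
119^7 ≡ 77
119^14 ≡ 19
119^28 ≡ 164
119^49 ≡ 183
119^98 ≡ 196
119^196 ≡ 1
Thus |⟨119⟩| = ord(119) = 196.
[(Z/197Z)^× : ⟨119⟩] = 196/196 = 1.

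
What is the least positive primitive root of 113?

3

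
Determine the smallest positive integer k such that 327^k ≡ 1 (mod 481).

The order of 327 must divide φ(481) = φ(13·37) = (13−1)·(37−1) = 12·36 = 432 = 2^4 · 3^3.
Divisors of 432: 1, 2, 3, 4, 6, 8, 9, 12, 16, 18, 24, 27, 36, 48, 54, 72, 108, 144, 216, 432.
Check 327^d mod 481 for each divisor in increasing order:
327^1 ≡ 327 (mod 481)
327^2 ≡ 147 (mod 481)
327^3 ≡ 450 (mod 481)
327^4 ≡ 445 (mod 481)
327^6 ≡ 480 (mod 481)
327^8 ≡ 334 (mod 481)
327^9 ≡ 31 (mod 481)
327^12 ≡ 1 (mod 481) ✓
Therefore the multiplicative order of 327 modulo 481 is 12.

12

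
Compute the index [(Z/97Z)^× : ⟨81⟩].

ord(81) | φ(97) = 97 − 1 = 96 = 2^5 · 3.
Divisors of 96: 1, 2, 3, 4, 6, 8, 12, 16, 24, 32, 48, 96.
Test each divisor d:
81^1 ≡ 81
81^2 ≡ 62
81^3 ≡ 75
81^4 ≡ 61
81^6 ≡ 96
81^8 ≡ 35
81^12 ≡ 1
The order of 81 is 12, so the subgroup it generates has 12 elements.
Index = |(Z/97Z)^×| / |⟨81⟩| = 96 / 12 = 8.

8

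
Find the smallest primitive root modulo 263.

5

φ(263) = 263 − 1 = 262 = 2 · 131.
Test candidates g = 2, 3, … against the prime factors q ∈ {2, 131} of φ(263): g is a generator iff g^(262/q) ≢ 1 for every such q.
g = 2: 2^131 ≡ 1 — hits 1, so not a primitive root.
g = 3: 3^131 ≡ 1 — hits 1, so not a primitive root.
g = 4: 4^131 ≡ 1 — hits 1, so not a primitive root.
g = 5: 5^131 ≡ 262; 5^2 ≡ 25 — none is 1, so 5 is a primitive root.
The smallest primitive root modulo 263 is 5.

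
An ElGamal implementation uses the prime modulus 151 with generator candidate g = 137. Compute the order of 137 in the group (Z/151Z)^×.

75

The order of 137 must divide φ(151) = 151 − 1 = 150 = 2 · 3 · 5^2.
Divisors of 150: 1, 2, 3, 5, 6, 10, 15, 25, 30, 50, 75, 150.
Evaluate successive powers at the divisors of 150:
137^1 ≡ 137
137^2 ≡ 45
137^3 ≡ 125
137^5 ≡ 38
137^6 ≡ 72
137^10 ≡ 85
137^15 ≡ 59
137^25 ≡ 32
137^30 ≡ 8
137^50 ≡ 118
137^75 ≡ 1
Hence ord(137) = 75.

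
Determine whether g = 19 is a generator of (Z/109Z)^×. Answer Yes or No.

No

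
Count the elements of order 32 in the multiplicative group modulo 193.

16

φ(193) = 193 − 1 = 192 = 2^6 · 3.
Since (Z/193Z)^× is cyclic of order 192, the number of elements of order d is φ(d) when d | 192 and 0 otherwise.
32 = 2^5 divides 192, and φ(32) = 16.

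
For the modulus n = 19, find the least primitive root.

2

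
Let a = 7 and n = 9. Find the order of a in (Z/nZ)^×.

3

Since 7 ∈ (Z/9Z)^×, its order divides φ(9) = φ(3^2) = 3·(3−1) = 6 = 2 · 3.
Divisors of 6: 1, 2, 3, 6.
Test each divisor d:
7^1 ≡ 7 (mod 9)
7^2 ≡ 4 (mod 9)
7^3 ≡ 1 (mod 9) ✓
The smallest such exponent is 3, so the order of 7 is 3.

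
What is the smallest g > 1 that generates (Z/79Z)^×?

φ(79) = 79 − 1 = 78 = 2 · 3 · 13.
g is a primitive root iff g^(78/q) ≢ 1 (mod 79) for each prime q ∈ {2, 3, 13}.
g = 2: 2^39 ≡ 1 — hits 1, so not a primitive root.
g = 3: 3^39 ≡ 78; 3^26 ≡ 23; 3^6 ≡ 18 — none is 1, so 3 is a primitive root.
So 3 is the smallest generator of (Z/79Z)^×.

3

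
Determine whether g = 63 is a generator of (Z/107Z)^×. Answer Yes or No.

Yes

φ(107) = 107 − 1 = 106 = 2 · 53.
Test 63^(106/q) mod 107 for each prime factor q of 106:
63^53 ≡ 106 (mod 107)  [q = 2: ≢ 1 ✓]
63^2 ≡ 10 (mod 107)  [q = 53: ≢ 1 ✓]
All checks pass, so 63 has order 106 and is a primitive root modulo 107.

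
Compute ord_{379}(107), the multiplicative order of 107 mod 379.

27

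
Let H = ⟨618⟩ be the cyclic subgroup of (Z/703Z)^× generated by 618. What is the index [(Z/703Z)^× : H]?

36

By Lagrange's theorem, ord_703(618) divides φ(703) = φ(19·37) = (19−1)·(37−1) = 18·36 = 648 = 2^3 · 3^4.
Divisors of 648: 1, 2, 3, 4, 6, 8, 9, 12, 18, 24, 27, 36, 54, 72, 81, 108, 162, 216, 324, 648.
Evaluate successive powers at the divisors of 648:
618^1 ≡ 618
618^2 ≡ 195
618^3 ≡ 297
618^4 ≡ 63
618^6 ≡ 334
618^8 ≡ 454
618^9 ≡ 75
618^12 ≡ 482
618^18 ≡ 1
Thus |⟨618⟩| = ord(618) = 18.
[(Z/703Z)^× : ⟨618⟩] = 648/18 = 36.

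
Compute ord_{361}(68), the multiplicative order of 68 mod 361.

By Lagrange's theorem, ord_361(68) divides φ(361) = φ(19^2) = 19·(19−1) = 342 = 2 · 3^2 · 19.
Divisors of 342: 1, 2, 3, 6, 9, 18, 19, 38, 57, 114, 171, 342.
Test each divisor d:
68^1 ≡ 68
68^2 ≡ 292
68^3 ≡ 1
Hence ord(68) = 3.

3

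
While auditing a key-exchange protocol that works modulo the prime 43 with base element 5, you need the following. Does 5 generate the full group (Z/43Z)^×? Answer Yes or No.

φ(43) = 43 − 1 = 42 = 2 · 3 · 7.
It suffices to check that the order of 5 is not a proper divisor of 42: compute 5^(42/q) for q ∈ {2, 3, 7}.
5^21 ≡ 42 (mod 43)  [q = 2: ≢ 1 ✓]
5^14 ≡ 36 (mod 43)  [q = 3: ≢ 1 ✓]
5^6 ≡ 16 (mod 43)  [q = 7: ≢ 1 ✓]
Every test exponent gives a nontrivial residue, hence 5 generates the full group.

Yes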